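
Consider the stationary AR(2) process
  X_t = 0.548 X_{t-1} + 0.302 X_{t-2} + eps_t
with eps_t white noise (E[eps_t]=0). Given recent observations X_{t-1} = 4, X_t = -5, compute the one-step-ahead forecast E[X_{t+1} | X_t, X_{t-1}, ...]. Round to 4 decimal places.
E[X_{t+1} \mid \mathcal F_t] = -1.5320

For an AR(p) model X_t = c + sum_i phi_i X_{t-i} + eps_t, the
one-step-ahead conditional mean is
  E[X_{t+1} | X_t, ...] = c + sum_i phi_i X_{t+1-i}.
Substitute known values:
  E[X_{t+1} | ...] = (0.548) * (-5) + (0.302) * (4)
                   = -1.5320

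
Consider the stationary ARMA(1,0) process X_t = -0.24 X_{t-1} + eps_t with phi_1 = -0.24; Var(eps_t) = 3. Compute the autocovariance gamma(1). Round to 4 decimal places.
\gamma(1) = -0.7640

Multiply the model equation by X_{t-k} and take expectations. With theta_0 = psi_0 = 1 and psi_j the MA(infinity) weights, this gives
  gamma(k) - sum_i phi_i gamma(k-i) = c_k,
  c_k = sigma^2 * sum_{j=k..q} theta_j psi_{j-k}   (c_k = 0 for k > q),
using gamma(-m) = gamma(m).
Pure AR (q = 0): c_0 = sigma^2 = 3, c_k = 0 for k >= 1.
Equations for k = 0 and k = 1 (AR order 1):
  gamma(0) = phi_1 gamma(1) + c_0
  gamma(1) = phi_1 gamma(0) + c_1
Substituting the second into the first: gamma(0) (1 - phi_1^2) = c_0 + phi_1 c_1, so
  gamma(0) = c_0 / (1 - phi_1^2) = 3 / (1 - (-0.24)^2) = 3 / 0.9424 = 3.183362.
  gamma(1) = phi_1 gamma(0) = (-0.24)(3.183362) = -0.764007.
Therefore gamma(1) = -0.7640 (to 4 decimal places).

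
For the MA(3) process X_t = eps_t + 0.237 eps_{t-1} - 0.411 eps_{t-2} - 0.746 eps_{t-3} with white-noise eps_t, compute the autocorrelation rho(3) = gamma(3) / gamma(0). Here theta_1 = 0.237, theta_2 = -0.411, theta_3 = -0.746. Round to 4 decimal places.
\rho(3) = -0.4187

For an MA(q) process with theta_0 = 1, the autocovariance is
  gamma(k) = sigma^2 * sum_{i=0..q-k} theta_i * theta_{i+k},
and rho(k) = gamma(k) / gamma(0). Sigma^2 cancels.
  numerator   = (1)*(-0.746) = -0.746.
  denominator = (1)^2 + (0.237)^2 + (-0.411)^2 + (-0.746)^2 = 1.781606.
  rho(3) = -0.746 / 1.781606 = -0.4187.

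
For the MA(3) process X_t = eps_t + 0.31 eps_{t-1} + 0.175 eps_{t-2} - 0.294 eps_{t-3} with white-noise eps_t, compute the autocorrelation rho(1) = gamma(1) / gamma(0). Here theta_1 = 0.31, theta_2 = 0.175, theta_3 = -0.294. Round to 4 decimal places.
\rho(1) = 0.2578

For an MA(q) process with theta_0 = 1, the autocovariance is
  gamma(k) = sigma^2 * sum_{i=0..q-k} theta_i * theta_{i+k},
and rho(k) = gamma(k) / gamma(0). Sigma^2 cancels.
  numerator   = (1)*(0.31) + (0.31)*(0.175) + (0.175)*(-0.294) = 0.3128.
  denominator = (1)^2 + (0.31)^2 + (0.175)^2 + (-0.294)^2 = 1.213161.
  rho(1) = 0.3128 / 1.213161 = 0.2578.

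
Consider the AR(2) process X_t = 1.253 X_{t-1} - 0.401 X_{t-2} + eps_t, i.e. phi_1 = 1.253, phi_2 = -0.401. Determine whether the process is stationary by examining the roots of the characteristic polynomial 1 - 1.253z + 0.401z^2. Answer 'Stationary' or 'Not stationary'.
\text{Stationary}

The AR(p) characteristic polynomial is P(z) = 1 - 1.253z + 0.401z^2.
Stationarity requires all roots to lie outside the unit circle, i.e. |z| > 1 for every root.
Set 1 + (-1.253) z + (0.401) z^2 = 0, i.e. a z^2 + b z + c = 0 with a = 0.401, b = -1.253, c = 1.
Discriminant D = b^2 - 4ac = (-1.253)^2 - 4*(0.401)*1 = 1.570009 - (1.604) = -0.033991.
D < 0, so the roots are the complex-conjugate pair z = (-b +/- i sqrt(-D)) / (2a) = 1.5623 +/- 0.2299i.
For a conjugate pair |z|^2 = z * conj(z) = (product of roots) = c/a = 1/(0.401) = 2.493766, so |z| = sqrt(2.493766) = 1.5792 for both roots.
Moduli of all roots: 1.5792, 1.5792.
All moduli strictly greater than 1? Yes.
Verdict: Stationary.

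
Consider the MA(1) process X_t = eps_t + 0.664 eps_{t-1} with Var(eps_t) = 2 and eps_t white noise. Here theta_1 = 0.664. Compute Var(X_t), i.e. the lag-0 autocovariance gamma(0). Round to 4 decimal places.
\gamma(0) = 2.8818

For an MA(q) process X_t = eps_t + sum_i theta_i eps_{t-i} with
Var(eps_t) = sigma^2, the variance is
  gamma(0) = sigma^2 * (1 + sum_i theta_i^2).
  sum_i theta_i^2 = (0.664)^2 = 0.440896.
  gamma(0) = 2 * (1 + 0.440896) = 2 * 1.440896 = 2.881792, which rounds to 2.8818.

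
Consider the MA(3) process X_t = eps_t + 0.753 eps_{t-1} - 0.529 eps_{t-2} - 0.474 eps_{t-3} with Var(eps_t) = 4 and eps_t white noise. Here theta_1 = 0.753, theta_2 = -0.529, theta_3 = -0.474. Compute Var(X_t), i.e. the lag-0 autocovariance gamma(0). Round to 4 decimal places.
\gamma(0) = 8.2861

For an MA(q) process X_t = eps_t + sum_i theta_i eps_{t-i} with
Var(eps_t) = sigma^2, the variance is
  gamma(0) = sigma^2 * (1 + sum_i theta_i^2).
  sum_i theta_i^2 = (0.753)^2 + (-0.529)^2 + (-0.474)^2 = 0.567009 + 0.279841 + 0.224676 = 1.071526.
  gamma(0) = 4 * (1 + 1.071526) = 4 * 2.071526 = 8.286104, which rounds to 8.2861.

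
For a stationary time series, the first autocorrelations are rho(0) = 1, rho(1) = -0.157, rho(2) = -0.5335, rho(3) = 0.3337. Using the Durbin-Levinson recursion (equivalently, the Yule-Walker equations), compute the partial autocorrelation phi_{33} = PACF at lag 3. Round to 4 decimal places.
\phi_{33} = 0.1710

The PACF at lag k is phi_{kk}, the last component of the solution
to the Yule-Walker system G_k phi = r_k where
  (G_k)_{ij} = rho(|i - j|), (r_k)_i = rho(i), i,j = 1..k.
Equivalently, Durbin-Levinson gives phi_{kk} iteratively:
  phi_{11} = rho(1)
  phi_{kk} = [rho(k) - sum_{j=1..k-1} phi_{k-1,j} rho(k-j)]
            / [1 - sum_{j=1..k-1} phi_{k-1,j} rho(j)],
  phi_{k,j} = phi_{k-1,j} - phi_{kk} phi_{k-1,k-j},  j = 1..k-1.
Step k = 1:
  phi_11 = rho(1) = -0.157.
Step k = 2:
  phi_22 = [rho(2) - phi_11 rho(1)] / [1 - phi_11 rho(1)] = [-0.5335 - (-0.157)(-0.157)] / [1 - (-0.157)(-0.157)]
         = -0.558149 / 0.975351 = -0.572255.
  Update: phi_21 = phi_11 - phi_22 phi_11 = -0.157 - (-0.572255)(-0.157) = -0.246844.
Step k = 3:
  phi_33 = [rho(3) - phi_21 rho(2) - phi_22 rho(1)] / [1 - phi_21 rho(1) - phi_22 rho(2)]
    numerator   = 0.3337 - (-0.246844)(-0.5335) - (-0.572255)(-0.157) = 0.11216479
    denominator = 1 - (-0.246844)(-0.157) - (-0.572255)(-0.5335) = 0.65594772
  phi_33 = 0.11216479 / 0.65594772 = 0.171.
Therefore phi_{33} = 0.1710.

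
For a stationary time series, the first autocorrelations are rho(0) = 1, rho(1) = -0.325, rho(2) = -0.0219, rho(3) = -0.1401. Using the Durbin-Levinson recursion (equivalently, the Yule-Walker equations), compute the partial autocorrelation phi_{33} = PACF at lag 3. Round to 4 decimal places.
\phi_{33} = -0.2221

The PACF at lag k is phi_{kk}, the last component of the solution
to the Yule-Walker system G_k phi = r_k where
  (G_k)_{ij} = rho(|i - j|), (r_k)_i = rho(i), i,j = 1..k.
Equivalently, Durbin-Levinson gives phi_{kk} iteratively:
  phi_{11} = rho(1)
  phi_{kk} = [rho(k) - sum_{j=1..k-1} phi_{k-1,j} rho(k-j)]
            / [1 - sum_{j=1..k-1} phi_{k-1,j} rho(j)],
  phi_{k,j} = phi_{k-1,j} - phi_{kk} phi_{k-1,k-j},  j = 1..k-1.
Step k = 1:
  phi_11 = rho(1) = -0.325.
Step k = 2:
  phi_22 = [rho(2) - phi_11 rho(1)] / [1 - phi_11 rho(1)] = [-0.0219 - (-0.325)(-0.325)] / [1 - (-0.325)(-0.325)]
         = -0.127525 / 0.894375 = -0.142586.
  Update: phi_21 = phi_11 - phi_22 phi_11 = -0.325 - (-0.142586)(-0.325) = -0.37134.
Step k = 3:
  phi_33 = [rho(3) - phi_21 rho(2) - phi_22 rho(1)] / [1 - phi_21 rho(1) - phi_22 rho(2)]
    numerator   = -0.1401 - (-0.37134)(-0.0219) - (-0.142586)(-0.325) = -0.19457267
    denominator = 1 - (-0.37134)(-0.325) - (-0.142586)(-0.0219) = 0.87619177
  phi_33 = -0.19457267 / 0.87619177 = -0.2221.
Therefore phi_{33} = -0.2221.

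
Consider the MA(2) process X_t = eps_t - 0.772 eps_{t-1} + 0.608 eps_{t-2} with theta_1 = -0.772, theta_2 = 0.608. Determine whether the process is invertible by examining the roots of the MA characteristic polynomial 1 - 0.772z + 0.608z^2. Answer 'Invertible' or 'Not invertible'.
\text{Invertible}

The MA(q) characteristic polynomial is P(z) = 1 - 0.772z + 0.608z^2.
Invertibility requires all roots to lie outside the unit circle, i.e. |z| > 1 for every root.
Set 1 + (-0.772) z + (0.608) z^2 = 0, i.e. a z^2 + b z + c = 0 with a = 0.608, b = -0.772, c = 1.
Discriminant D = b^2 - 4ac = (-0.772)^2 - 4*(0.608)*1 = 0.595984 - (2.432) = -1.836016.
D < 0, so the roots are the complex-conjugate pair z = (-b +/- i sqrt(-D)) / (2a) = 0.6349 +/- 1.1143i.
For a conjugate pair |z|^2 = z * conj(z) = (product of roots) = c/a = 1/(0.608) = 1.644737, so |z| = sqrt(1.644737) = 1.2825 for both roots.
Moduli of all roots: 1.2825, 1.2825.
All moduli strictly greater than 1? Yes.
Verdict: Invertible.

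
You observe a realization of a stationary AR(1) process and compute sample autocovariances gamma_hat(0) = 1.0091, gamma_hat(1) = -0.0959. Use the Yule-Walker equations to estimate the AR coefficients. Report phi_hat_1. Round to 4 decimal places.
\hat\phi_{1} = -0.0950

The Yule-Walker equations for an AR(p) process read, in matrix form,
  Gamma_p phi = r_p,   with   (Gamma_p)_{ij} = gamma(|i - j|),
                       (r_p)_i = gamma(i),   i,j = 1..p.
Substitute the sample gammas (Toeplitz matrix and right-hand side of size 1):
  Gamma_p = [[1.0091]]
  r_p     = [-0.0959]
With p = 1 this is the single equation gamma(0) phi_1 = gamma(1):
  phi_hat_1 = gamma(1) / gamma(0) = -0.0959 / 1.0091 = -0.0950.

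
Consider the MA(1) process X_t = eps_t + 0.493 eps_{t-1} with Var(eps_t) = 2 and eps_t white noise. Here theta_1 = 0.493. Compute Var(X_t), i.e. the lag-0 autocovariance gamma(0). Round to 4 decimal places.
\gamma(0) = 2.4861

For an MA(q) process X_t = eps_t + sum_i theta_i eps_{t-i} with
Var(eps_t) = sigma^2, the variance is
  gamma(0) = sigma^2 * (1 + sum_i theta_i^2).
  sum_i theta_i^2 = (0.493)^2 = 0.243049.
  gamma(0) = 2 * (1 + 0.243049) = 2 * 1.243049 = 2.486098, which rounds to 2.4861.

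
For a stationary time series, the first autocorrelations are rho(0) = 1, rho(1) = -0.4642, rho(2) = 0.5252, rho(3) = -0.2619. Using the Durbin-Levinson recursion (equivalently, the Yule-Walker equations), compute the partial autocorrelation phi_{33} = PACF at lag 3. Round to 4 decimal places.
\phi_{33} = 0.1041

The PACF at lag k is phi_{kk}, the last component of the solution
to the Yule-Walker system G_k phi = r_k where
  (G_k)_{ij} = rho(|i - j|), (r_k)_i = rho(i), i,j = 1..k.
Equivalently, Durbin-Levinson gives phi_{kk} iteratively:
  phi_{11} = rho(1)
  phi_{kk} = [rho(k) - sum_{j=1..k-1} phi_{k-1,j} rho(k-j)]
            / [1 - sum_{j=1..k-1} phi_{k-1,j} rho(j)],
  phi_{k,j} = phi_{k-1,j} - phi_{kk} phi_{k-1,k-j},  j = 1..k-1.
Step k = 1:
  phi_11 = rho(1) = -0.4642.
Step k = 2:
  phi_22 = [rho(2) - phi_11 rho(1)] / [1 - phi_11 rho(1)] = [0.5252 - (-0.4642)(-0.4642)] / [1 - (-0.4642)(-0.4642)]
         = 0.30971836 / 0.78451836 = 0.394788.
  Update: phi_21 = phi_11 - phi_22 phi_11 = -0.4642 - (0.394788)(-0.4642) = -0.280939.
Step k = 3:
  phi_33 = [rho(3) - phi_21 rho(2) - phi_22 rho(1)] / [1 - phi_21 rho(1) - phi_22 rho(2)]
    numerator   = -0.2619 - (-0.280939)(0.5252) - (0.394788)(-0.4642) = 0.06890995
    denominator = 1 - (-0.280939)(-0.4642) - (0.394788)(0.5252) = 0.6622453
  phi_33 = 0.06890995 / 0.6622453 = 0.1041.
Therefore phi_{33} = 0.1041.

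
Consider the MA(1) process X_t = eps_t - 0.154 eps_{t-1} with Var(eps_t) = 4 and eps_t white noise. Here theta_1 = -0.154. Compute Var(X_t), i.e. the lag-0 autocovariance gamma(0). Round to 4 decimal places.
\gamma(0) = 4.0949

For an MA(q) process X_t = eps_t + sum_i theta_i eps_{t-i} with
Var(eps_t) = sigma^2, the variance is
  gamma(0) = sigma^2 * (1 + sum_i theta_i^2).
  sum_i theta_i^2 = (-0.154)^2 = 0.023716.
  gamma(0) = 4 * (1 + 0.023716) = 4 * 1.023716 = 4.094864, which rounds to 4.0949.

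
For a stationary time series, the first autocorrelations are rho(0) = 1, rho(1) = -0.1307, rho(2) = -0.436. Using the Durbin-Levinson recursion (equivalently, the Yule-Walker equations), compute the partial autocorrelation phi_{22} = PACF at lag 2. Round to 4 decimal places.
\phi_{22} = -0.4610

The PACF at lag k is phi_{kk}, the last component of the solution
to the Yule-Walker system G_k phi = r_k where
  (G_k)_{ij} = rho(|i - j|), (r_k)_i = rho(i), i,j = 1..k.
Equivalently, Durbin-Levinson gives phi_{kk} iteratively:
  phi_{11} = rho(1)
  phi_{kk} = [rho(k) - sum_{j=1..k-1} phi_{k-1,j} rho(k-j)]
            / [1 - sum_{j=1..k-1} phi_{k-1,j} rho(j)],
  phi_{k,j} = phi_{k-1,j} - phi_{kk} phi_{k-1,k-j},  j = 1..k-1.
Step k = 1:
  phi_11 = rho(1) = -0.1307.
Step k = 2:
  phi_22 = [rho(2) - phi_11 rho(1)] / [1 - phi_11 rho(1)] = [-0.436 - (-0.1307)(-0.1307)] / [1 - (-0.1307)(-0.1307)]
         = -0.45308249 / 0.98291751 = -0.461.
Therefore phi_{22} = -0.4610.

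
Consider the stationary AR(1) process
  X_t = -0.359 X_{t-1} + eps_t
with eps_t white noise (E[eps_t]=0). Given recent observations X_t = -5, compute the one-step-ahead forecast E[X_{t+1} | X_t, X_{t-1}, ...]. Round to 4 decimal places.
E[X_{t+1} \mid \mathcal F_t] = 1.7950

For an AR(p) model X_t = c + sum_i phi_i X_{t-i} + eps_t, the
one-step-ahead conditional mean is
  E[X_{t+1} | X_t, ...] = c + sum_i phi_i X_{t+1-i}.
Substitute known values:
  E[X_{t+1} | ...] = (-0.359) * (-5)
                   = 1.7950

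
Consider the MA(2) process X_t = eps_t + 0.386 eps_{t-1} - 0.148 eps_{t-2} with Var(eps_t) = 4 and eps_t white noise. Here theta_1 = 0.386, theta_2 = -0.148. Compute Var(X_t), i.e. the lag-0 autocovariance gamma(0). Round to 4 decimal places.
\gamma(0) = 4.6836

For an MA(q) process X_t = eps_t + sum_i theta_i eps_{t-i} with
Var(eps_t) = sigma^2, the variance is
  gamma(0) = sigma^2 * (1 + sum_i theta_i^2).
  sum_i theta_i^2 = (0.386)^2 + (-0.148)^2 = 0.148996 + 0.021904 = 0.1709.
  gamma(0) = 4 * (1 + 0.1709) = 4 * 1.1709 = 4.6836.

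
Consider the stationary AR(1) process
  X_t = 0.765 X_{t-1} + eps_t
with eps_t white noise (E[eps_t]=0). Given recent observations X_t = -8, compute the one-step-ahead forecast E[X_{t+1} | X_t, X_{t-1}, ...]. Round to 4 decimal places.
E[X_{t+1} \mid \mathcal F_t] = -6.1200

For an AR(p) model X_t = c + sum_i phi_i X_{t-i} + eps_t, the
one-step-ahead conditional mean is
  E[X_{t+1} | X_t, ...] = c + sum_i phi_i X_{t+1-i}.
Substitute known values:
  E[X_{t+1} | ...] = (0.765) * (-8)
                   = -6.1200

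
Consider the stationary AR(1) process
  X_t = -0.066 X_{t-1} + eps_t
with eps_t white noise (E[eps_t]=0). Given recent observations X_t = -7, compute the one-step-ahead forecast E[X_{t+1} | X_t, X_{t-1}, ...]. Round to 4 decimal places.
E[X_{t+1} \mid \mathcal F_t] = 0.4620

For an AR(p) model X_t = c + sum_i phi_i X_{t-i} + eps_t, the
one-step-ahead conditional mean is
  E[X_{t+1} | X_t, ...] = c + sum_i phi_i X_{t+1-i}.
Substitute known values:
  E[X_{t+1} | ...] = (-0.066) * (-7)
                   = 0.4620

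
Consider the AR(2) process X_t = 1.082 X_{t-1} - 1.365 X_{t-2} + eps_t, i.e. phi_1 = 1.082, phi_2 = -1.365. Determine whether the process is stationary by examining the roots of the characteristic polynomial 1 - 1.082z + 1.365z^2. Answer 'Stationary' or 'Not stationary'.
\text{Not stationary}

The AR(p) characteristic polynomial is P(z) = 1 - 1.082z + 1.365z^2.
Stationarity requires all roots to lie outside the unit circle, i.e. |z| > 1 for every root.
Set 1 + (-1.082) z + (1.365) z^2 = 0, i.e. a z^2 + b z + c = 0 with a = 1.365, b = -1.082, c = 1.
Discriminant D = b^2 - 4ac = (-1.082)^2 - 4*(1.365)*1 = 1.170724 - (5.46) = -4.289276.
D < 0, so the roots are the complex-conjugate pair z = (-b +/- i sqrt(-D)) / (2a) = 0.3963 +/- 0.7586i.
For a conjugate pair |z|^2 = z * conj(z) = (product of roots) = c/a = 1/(1.365) = 0.732601, so |z| = sqrt(0.732601) = 0.8559 for both roots.
Moduli of all roots: 0.8559, 0.8559.
All moduli strictly greater than 1? No.
Verdict: Not stationary.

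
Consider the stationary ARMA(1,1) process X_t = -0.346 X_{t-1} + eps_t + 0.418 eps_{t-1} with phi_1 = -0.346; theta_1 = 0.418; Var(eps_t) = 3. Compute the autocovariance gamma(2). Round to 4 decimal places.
\gamma(2) = -0.0726

Multiply the model equation by X_{t-k} and take expectations. With theta_0 = psi_0 = 1 and psi_j the MA(infinity) weights, this gives
  gamma(k) - sum_i phi_i gamma(k-i) = c_k,
  c_k = sigma^2 * sum_{j=k..q} theta_j psi_{j-k}   (c_k = 0 for k > q),
using gamma(-m) = gamma(m).
psi-weights needed (psi_j = theta_j + sum_i phi_i psi_{j-i}):
  psi_1 = theta_1 + phi_1 = 0.418 + (-0.346) = 0.072
Right-hand sides:
  c_0 = sigma^2 (1 + theta_1 psi_1) = 3 * (1 + (0.418)(0.072)) = 3 * 1.030096 = 3.090288
  c_1 = sigma^2 theta_1 = 3 * (0.418) = 1.254
  c_2 = 0
Equations for k = 0 and k = 1 (AR order 1):
  gamma(0) = phi_1 gamma(1) + c_0
  gamma(1) = phi_1 gamma(0) + c_1
Substituting the second into the first: gamma(0) (1 - phi_1^2) = c_0 + phi_1 c_1, so
  gamma(0) = (c_0 + phi_1 c_1) / (1 - phi_1^2) = (3.090288 + (-0.346)(1.254)) / (1 - (-0.346)^2) = 2.656404 / 0.880284 = 3.017667.
  gamma(1) = phi_1 gamma(0) + c_1 = (-0.346)(3.017667) + (1.254) = 0.209887.
For k = 2 (> q): gamma(2) = phi_1 gamma(1) = (-0.346)(0.209887) = -0.072621.
Therefore gamma(2) = -0.0726 (to 4 decimal places).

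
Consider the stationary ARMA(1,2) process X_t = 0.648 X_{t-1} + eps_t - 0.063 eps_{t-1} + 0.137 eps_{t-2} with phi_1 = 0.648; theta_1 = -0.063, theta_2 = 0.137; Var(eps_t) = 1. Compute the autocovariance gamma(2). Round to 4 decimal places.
\gamma(2) = 0.9045

Multiply the model equation by X_{t-k} and take expectations. With theta_0 = psi_0 = 1 and psi_j the MA(infinity) weights, this gives
  gamma(k) - sum_i phi_i gamma(k-i) = c_k,
  c_k = sigma^2 * sum_{j=k..q} theta_j psi_{j-k}   (c_k = 0 for k > q),
using gamma(-m) = gamma(m).
psi-weights needed (psi_j = theta_j + sum_i phi_i psi_{j-i}):
  psi_1 = theta_1 + phi_1 = -0.063 + (0.648) = 0.585
  psi_2 = theta_2 + phi_1 psi_1 = 0.137 + (0.648)(0.585) = 0.51608
Right-hand sides:
  c_0 = sigma^2 (1 + theta_1 psi_1 + theta_2 psi_2) = 1 * (1 + (-0.063)(0.585) + (0.137)(0.51608)) = 1 * 1.033848 = 1.033848
  c_1 = sigma^2 (theta_1 + theta_2 psi_1) = 1 * (-0.063 + (0.137)(0.585)) = 0.017145
  c_2 = sigma^2 theta_2 = 1 * (0.137) = 0.137
Equations for k = 0 and k = 1 (AR order 1):
  gamma(0) = phi_1 gamma(1) + c_0
  gamma(1) = phi_1 gamma(0) + c_1
Substituting the second into the first: gamma(0) (1 - phi_1^2) = c_0 + phi_1 c_1, so
  gamma(0) = (c_0 + phi_1 c_1) / (1 - phi_1^2) = (1.033848 + (0.648)(0.017145)) / (1 - (0.648)^2) = 1.044958 / 0.580096 = 1.801353.
  gamma(1) = phi_1 gamma(0) + c_1 = (0.648)(1.801353) + (0.017145) = 1.184422.
For k = 2: gamma(2) = phi_1 gamma(1) + c_2
  = (0.648)(1.184422) + (0.137) = 0.904505.
Therefore gamma(2) = 0.9045 (to 4 decimal places).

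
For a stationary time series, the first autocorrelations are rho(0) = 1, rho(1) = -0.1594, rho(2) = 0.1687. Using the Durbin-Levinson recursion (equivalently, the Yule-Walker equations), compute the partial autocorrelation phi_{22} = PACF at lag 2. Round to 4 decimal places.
\phi_{22} = 0.1470

The PACF at lag k is phi_{kk}, the last component of the solution
to the Yule-Walker system G_k phi = r_k where
  (G_k)_{ij} = rho(|i - j|), (r_k)_i = rho(i), i,j = 1..k.
Equivalently, Durbin-Levinson gives phi_{kk} iteratively:
  phi_{11} = rho(1)
  phi_{kk} = [rho(k) - sum_{j=1..k-1} phi_{k-1,j} rho(k-j)]
            / [1 - sum_{j=1..k-1} phi_{k-1,j} rho(j)],
  phi_{k,j} = phi_{k-1,j} - phi_{kk} phi_{k-1,k-j},  j = 1..k-1.
Step k = 1:
  phi_11 = rho(1) = -0.1594.
Step k = 2:
  phi_22 = [rho(2) - phi_11 rho(1)] / [1 - phi_11 rho(1)] = [0.1687 - (-0.1594)(-0.1594)] / [1 - (-0.1594)(-0.1594)]
         = 0.14329164 / 0.97459164 = 0.147.
Therefore phi_{22} = 0.1470.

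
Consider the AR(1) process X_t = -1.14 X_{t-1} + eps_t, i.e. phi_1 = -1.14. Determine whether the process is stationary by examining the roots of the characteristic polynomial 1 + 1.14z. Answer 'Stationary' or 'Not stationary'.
\text{Not stationary}

The AR(p) characteristic polynomial is P(z) = 1 + 1.14z.
Stationarity requires all roots to lie outside the unit circle, i.e. |z| > 1 for every root.
This is linear in z: 1 + (1.14) z = 0  =>  z = -1/(1.14) = -0.877193,  |z| = 0.877193.
Moduli of all roots: 0.8772.
All moduli strictly greater than 1? No.
Verdict: Not stationary.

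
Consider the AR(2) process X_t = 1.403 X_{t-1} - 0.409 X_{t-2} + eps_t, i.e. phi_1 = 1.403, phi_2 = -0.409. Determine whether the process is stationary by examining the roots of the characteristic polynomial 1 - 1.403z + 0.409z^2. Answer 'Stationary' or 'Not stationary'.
\text{Stationary}

The AR(p) characteristic polynomial is P(z) = 1 - 1.403z + 0.409z^2.
Stationarity requires all roots to lie outside the unit circle, i.e. |z| > 1 for every root.
Set 1 + (-1.403) z + (0.409) z^2 = 0, i.e. a z^2 + b z + c = 0 with a = 0.409, b = -1.403, c = 1.
Discriminant D = b^2 - 4ac = (-1.403)^2 - 4*(0.409)*1 = 1.968409 - (1.636) = 0.332409.
D >= 0, so the roots are real: z = (-b +/- sqrt(D)) / (2a) = (1.403 +/- 0.576549) / (0.818).
  z_1 = (1.403 + 0.576549) / (0.818) = 2.42,   |z_1| = 2.42.
  z_2 = (1.403 - 0.576549) / (0.818) = 1.0103,   |z_2| = 1.0103.
Moduli of all roots: 2.4200, 1.0103.
All moduli strictly greater than 1? Yes.
Verdict: Stationary.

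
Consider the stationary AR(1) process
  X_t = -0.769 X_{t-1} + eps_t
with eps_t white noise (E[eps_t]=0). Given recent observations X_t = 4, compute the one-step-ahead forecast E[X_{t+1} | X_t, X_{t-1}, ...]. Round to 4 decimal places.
E[X_{t+1} \mid \mathcal F_t] = -3.0760

For an AR(p) model X_t = c + sum_i phi_i X_{t-i} + eps_t, the
one-step-ahead conditional mean is
  E[X_{t+1} | X_t, ...] = c + sum_i phi_i X_{t+1-i}.
Substitute known values:
  E[X_{t+1} | ...] = (-0.769) * (4)
                   = -3.0760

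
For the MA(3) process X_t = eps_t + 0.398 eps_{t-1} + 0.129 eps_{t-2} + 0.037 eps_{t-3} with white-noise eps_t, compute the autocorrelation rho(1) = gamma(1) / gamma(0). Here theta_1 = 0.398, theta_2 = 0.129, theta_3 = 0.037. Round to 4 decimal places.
\rho(1) = 0.3860

For an MA(q) process with theta_0 = 1, the autocovariance is
  gamma(k) = sigma^2 * sum_{i=0..q-k} theta_i * theta_{i+k},
and rho(k) = gamma(k) / gamma(0). Sigma^2 cancels.
  numerator   = (1)*(0.398) + (0.398)*(0.129) + (0.129)*(0.037) = 0.454115.
  denominator = (1)^2 + (0.398)^2 + (0.129)^2 + (0.037)^2 = 1.176414.
  rho(1) = 0.454115 / 1.176414 = 0.3860.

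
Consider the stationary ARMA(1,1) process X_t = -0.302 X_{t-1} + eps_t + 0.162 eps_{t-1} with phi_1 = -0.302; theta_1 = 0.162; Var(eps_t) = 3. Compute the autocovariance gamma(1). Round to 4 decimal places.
\gamma(1) = -0.4395

Multiply the model equation by X_{t-k} and take expectations. With theta_0 = psi_0 = 1 and psi_j the MA(infinity) weights, this gives
  gamma(k) - sum_i phi_i gamma(k-i) = c_k,
  c_k = sigma^2 * sum_{j=k..q} theta_j psi_{j-k}   (c_k = 0 for k > q),
using gamma(-m) = gamma(m).
psi-weights needed (psi_j = theta_j + sum_i phi_i psi_{j-i}):
  psi_1 = theta_1 + phi_1 = 0.162 + (-0.302) = -0.14
Right-hand sides:
  c_0 = sigma^2 (1 + theta_1 psi_1) = 3 * (1 + (0.162)(-0.14)) = 3 * 0.97732 = 2.93196
  c_1 = sigma^2 theta_1 = 3 * (0.162) = 0.486
  c_2 = 0
Equations for k = 0 and k = 1 (AR order 1):
  gamma(0) = phi_1 gamma(1) + c_0
  gamma(1) = phi_1 gamma(0) + c_1
Substituting the second into the first: gamma(0) (1 - phi_1^2) = c_0 + phi_1 c_1, so
  gamma(0) = (c_0 + phi_1 c_1) / (1 - phi_1^2) = (2.93196 + (-0.302)(0.486)) / (1 - (-0.302)^2) = 2.785188 / 0.908796 = 3.064701.
  gamma(1) = phi_1 gamma(0) + c_1 = (-0.302)(3.064701) + (0.486) = -0.43954.
Therefore gamma(1) = -0.4395 (to 4 decimal places).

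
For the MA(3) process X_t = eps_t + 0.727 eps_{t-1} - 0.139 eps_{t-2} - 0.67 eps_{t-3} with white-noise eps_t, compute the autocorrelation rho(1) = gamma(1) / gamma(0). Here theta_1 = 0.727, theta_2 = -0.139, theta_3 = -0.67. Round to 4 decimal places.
\rho(1) = 0.3601

For an MA(q) process with theta_0 = 1, the autocovariance is
  gamma(k) = sigma^2 * sum_{i=0..q-k} theta_i * theta_{i+k},
and rho(k) = gamma(k) / gamma(0). Sigma^2 cancels.
  numerator   = (1)*(0.727) + (0.727)*(-0.139) + (-0.139)*(-0.67) = 0.719077.
  denominator = (1)^2 + (0.727)^2 + (-0.139)^2 + (-0.67)^2 = 1.99675.
  rho(1) = 0.719077 / 1.99675 = 0.3601.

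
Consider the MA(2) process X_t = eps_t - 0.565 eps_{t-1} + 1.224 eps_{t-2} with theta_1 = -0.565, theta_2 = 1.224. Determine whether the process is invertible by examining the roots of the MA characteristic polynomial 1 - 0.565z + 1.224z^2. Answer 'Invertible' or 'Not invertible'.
\text{Not invertible}

The MA(q) characteristic polynomial is P(z) = 1 - 0.565z + 1.224z^2.
Invertibility requires all roots to lie outside the unit circle, i.e. |z| > 1 for every root.
Set 1 + (-0.565) z + (1.224) z^2 = 0, i.e. a z^2 + b z + c = 0 with a = 1.224, b = -0.565, c = 1.
Discriminant D = b^2 - 4ac = (-0.565)^2 - 4*(1.224)*1 = 0.319225 - (4.896) = -4.576775.
D < 0, so the roots are the complex-conjugate pair z = (-b +/- i sqrt(-D)) / (2a) = 0.2308 +/- 0.8739i.
For a conjugate pair |z|^2 = z * conj(z) = (product of roots) = c/a = 1/(1.224) = 0.816993, so |z| = sqrt(0.816993) = 0.9039 for both roots.
Moduli of all roots: 0.9039, 0.9039.
All moduli strictly greater than 1? No.
Verdict: Not invertible.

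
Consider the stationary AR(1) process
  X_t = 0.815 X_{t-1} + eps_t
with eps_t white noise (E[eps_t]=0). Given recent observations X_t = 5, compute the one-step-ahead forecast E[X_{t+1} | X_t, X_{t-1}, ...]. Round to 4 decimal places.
E[X_{t+1} \mid \mathcal F_t] = 4.0750

For an AR(p) model X_t = c + sum_i phi_i X_{t-i} + eps_t, the
one-step-ahead conditional mean is
  E[X_{t+1} | X_t, ...] = c + sum_i phi_i X_{t+1-i}.
Substitute known values:
  E[X_{t+1} | ...] = (0.815) * (5)
                   = 4.0750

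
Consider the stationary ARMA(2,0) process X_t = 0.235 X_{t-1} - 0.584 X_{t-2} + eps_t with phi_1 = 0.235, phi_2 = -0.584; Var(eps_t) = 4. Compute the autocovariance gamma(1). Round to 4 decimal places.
\gamma(1) = 0.9209

Multiply the model equation by X_{t-k} and take expectations. With theta_0 = psi_0 = 1 and psi_j the MA(infinity) weights, this gives
  gamma(k) - sum_i phi_i gamma(k-i) = c_k,
  c_k = sigma^2 * sum_{j=k..q} theta_j psi_{j-k}   (c_k = 0 for k > q),
using gamma(-m) = gamma(m).
Pure AR (q = 0): c_0 = sigma^2 = 4, c_k = 0 for k >= 1.
Equations for k = 0, 1, 2 (AR order 2, c_2 = 0):
  (E0) gamma(0) = phi_1 gamma(1) + phi_2 gamma(2) + c_0
  (E1) gamma(1) = phi_1 gamma(0) + phi_2 gamma(1) + c_1
  (E2) gamma(2) = phi_1 gamma(1) + phi_2 gamma(0)
From (E1): gamma(1) = A gamma(0) + B with
  A = phi_1 / (1 - phi_2) = 0.235 / 1.584 = 0.148359,   B = c_1 / (1 - phi_2) = 0 / 1.584 = 0.
Insert (E2) into (E0): gamma(0) (1 - phi_2^2) = phi_1 (1 + phi_2) gamma(1) + c_0.
  phi_1 (1 + phi_2) = (0.235)(0.416) = 0.09776,   1 - phi_2^2 = 0.658944.
Replace gamma(1) by A gamma(0) + B and collect gamma(0):
  gamma(0) [0.658944 - (0.09776)(0.148359)] = c_0 = 4
  gamma(0) * 0.64444 = 4
  gamma(0) = 4 / 0.64444 = 6.206935.
  gamma(1) = A gamma(0) = (0.148359)(6.206935) = 0.920852.
Therefore gamma(1) = 0.9209 (to 4 decimal places).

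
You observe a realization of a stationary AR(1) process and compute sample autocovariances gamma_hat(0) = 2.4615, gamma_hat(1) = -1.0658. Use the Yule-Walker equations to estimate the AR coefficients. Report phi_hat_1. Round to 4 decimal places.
\hat\phi_{1} = -0.4330

The Yule-Walker equations for an AR(p) process read, in matrix form,
  Gamma_p phi = r_p,   with   (Gamma_p)_{ij} = gamma(|i - j|),
                       (r_p)_i = gamma(i),   i,j = 1..p.
Substitute the sample gammas (Toeplitz matrix and right-hand side of size 1):
  Gamma_p = [[2.4615]]
  r_p     = [-1.0658]
With p = 1 this is the single equation gamma(0) phi_1 = gamma(1):
  phi_hat_1 = gamma(1) / gamma(0) = -1.0658 / 2.4615 = -0.4330.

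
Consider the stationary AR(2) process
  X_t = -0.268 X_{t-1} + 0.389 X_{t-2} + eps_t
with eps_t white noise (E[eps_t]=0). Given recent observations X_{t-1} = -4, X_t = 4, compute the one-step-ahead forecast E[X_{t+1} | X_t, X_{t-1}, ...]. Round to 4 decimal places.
E[X_{t+1} \mid \mathcal F_t] = -2.6280

For an AR(p) model X_t = c + sum_i phi_i X_{t-i} + eps_t, the
one-step-ahead conditional mean is
  E[X_{t+1} | X_t, ...] = c + sum_i phi_i X_{t+1-i}.
Substitute known values:
  E[X_{t+1} | ...] = (-0.268) * (4) + (0.389) * (-4)
                   = -2.6280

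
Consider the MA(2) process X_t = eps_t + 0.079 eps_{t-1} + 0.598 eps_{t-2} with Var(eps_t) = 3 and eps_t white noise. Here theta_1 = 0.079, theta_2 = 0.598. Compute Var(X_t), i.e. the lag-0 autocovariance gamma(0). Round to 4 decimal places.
\gamma(0) = 4.0915

For an MA(q) process X_t = eps_t + sum_i theta_i eps_{t-i} with
Var(eps_t) = sigma^2, the variance is
  gamma(0) = sigma^2 * (1 + sum_i theta_i^2).
  sum_i theta_i^2 = (0.079)^2 + (0.598)^2 = 0.006241 + 0.357604 = 0.363845.
  gamma(0) = 3 * (1 + 0.363845) = 3 * 1.363845 = 4.091535, which rounds to 4.0915.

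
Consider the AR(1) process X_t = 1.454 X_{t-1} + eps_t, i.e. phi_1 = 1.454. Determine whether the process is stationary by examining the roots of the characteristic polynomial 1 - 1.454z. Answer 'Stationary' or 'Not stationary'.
\text{Not stationary}

The AR(p) characteristic polynomial is P(z) = 1 - 1.454z.
Stationarity requires all roots to lie outside the unit circle, i.e. |z| > 1 for every root.
This is linear in z: 1 + (-1.454) z = 0  =>  z = -1/(-1.454) = 0.687758,  |z| = 0.687758.
Moduli of all roots: 0.6878.
All moduli strictly greater than 1? No.
Verdict: Not stationary.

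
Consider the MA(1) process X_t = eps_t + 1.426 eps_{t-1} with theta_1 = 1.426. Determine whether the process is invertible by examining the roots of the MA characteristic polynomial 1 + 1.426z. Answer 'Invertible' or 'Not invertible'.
\text{Not invertible}

The MA(q) characteristic polynomial is P(z) = 1 + 1.426z.
Invertibility requires all roots to lie outside the unit circle, i.e. |z| > 1 for every root.
This is linear in z: 1 + (1.426) z = 0  =>  z = -1/(1.426) = -0.701262,  |z| = 0.701262.
Moduli of all roots: 0.7013.
All moduli strictly greater than 1? No.
Verdict: Not invertible.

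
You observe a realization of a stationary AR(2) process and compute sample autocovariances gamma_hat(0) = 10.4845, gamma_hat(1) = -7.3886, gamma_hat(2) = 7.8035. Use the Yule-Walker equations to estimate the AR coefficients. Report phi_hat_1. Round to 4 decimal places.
\hat\phi_{1} = -0.3580

The Yule-Walker equations for an AR(p) process read, in matrix form,
  Gamma_p phi = r_p,   with   (Gamma_p)_{ij} = gamma(|i - j|),
                       (r_p)_i = gamma(i),   i,j = 1..p.
Substitute the sample gammas (Toeplitz matrix and right-hand side of size 2):
  Gamma_p = [[10.4845, -7.3886], [-7.3886, 10.4845]]
  r_p     = [-7.3886, 7.8035]
Written out:
  10.4845 phi_1 - 7.3886 phi_2 = -7.3886
  -7.3886 phi_1 + 10.4845 phi_2 = 7.8035
Solve by Cramer's rule:
  det = gamma(0)^2 - gamma(1)^2 = (10.4845)^2 - (-7.3886)^2 = 109.92474025 - 54.59140996 = 55.33333029
  phi_hat_1 = [gamma(1) gamma(0) - gamma(1) gamma(2)] / det = [(-7.3886)(10.4845) - (-7.3886)(7.8035)] / 55.33333029 = -19.8088366 / 55.33333029 = -0.358
  phi_hat_2 = [gamma(0) gamma(2) - gamma(1)^2] / det = [(10.4845)(7.8035) - (-7.3886)^2] / 55.33333029 = 27.22438579 / 55.33333029 = 0.492
So phi_hat = [-0.3580, 0.4920].
Therefore phi_hat_1 = -0.3580.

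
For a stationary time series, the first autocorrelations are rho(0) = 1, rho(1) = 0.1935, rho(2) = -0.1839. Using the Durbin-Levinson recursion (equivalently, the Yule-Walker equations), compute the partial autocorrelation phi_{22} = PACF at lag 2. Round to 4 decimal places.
\phi_{22} = -0.2300

The PACF at lag k is phi_{kk}, the last component of the solution
to the Yule-Walker system G_k phi = r_k where
  (G_k)_{ij} = rho(|i - j|), (r_k)_i = rho(i), i,j = 1..k.
Equivalently, Durbin-Levinson gives phi_{kk} iteratively:
  phi_{11} = rho(1)
  phi_{kk} = [rho(k) - sum_{j=1..k-1} phi_{k-1,j} rho(k-j)]
            / [1 - sum_{j=1..k-1} phi_{k-1,j} rho(j)],
  phi_{k,j} = phi_{k-1,j} - phi_{kk} phi_{k-1,k-j},  j = 1..k-1.
Step k = 1:
  phi_11 = rho(1) = 0.1935.
Step k = 2:
  phi_22 = [rho(2) - phi_11 rho(1)] / [1 - phi_11 rho(1)] = [-0.1839 - (0.1935)(0.1935)] / [1 - (0.1935)(0.1935)]
         = -0.22134225 / 0.96255775 = -0.23.
Therefore phi_{22} = -0.2300.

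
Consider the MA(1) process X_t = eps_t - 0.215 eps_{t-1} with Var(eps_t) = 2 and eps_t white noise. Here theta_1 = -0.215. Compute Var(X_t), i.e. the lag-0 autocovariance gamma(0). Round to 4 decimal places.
\gamma(0) = 2.0925

For an MA(q) process X_t = eps_t + sum_i theta_i eps_{t-i} with
Var(eps_t) = sigma^2, the variance is
  gamma(0) = sigma^2 * (1 + sum_i theta_i^2).
  sum_i theta_i^2 = (-0.215)^2 = 0.046225.
  gamma(0) = 2 * (1 + 0.046225) = 2 * 1.046225 = 2.09245, which rounds to 2.0925.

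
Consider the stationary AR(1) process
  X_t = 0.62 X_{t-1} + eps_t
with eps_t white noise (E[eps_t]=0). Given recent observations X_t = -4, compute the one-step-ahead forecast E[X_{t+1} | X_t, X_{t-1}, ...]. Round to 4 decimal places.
E[X_{t+1} \mid \mathcal F_t] = -2.4800

For an AR(p) model X_t = c + sum_i phi_i X_{t-i} + eps_t, the
one-step-ahead conditional mean is
  E[X_{t+1} | X_t, ...] = c + sum_i phi_i X_{t+1-i}.
Substitute known values:
  E[X_{t+1} | ...] = (0.62) * (-4)
                   = -2.4800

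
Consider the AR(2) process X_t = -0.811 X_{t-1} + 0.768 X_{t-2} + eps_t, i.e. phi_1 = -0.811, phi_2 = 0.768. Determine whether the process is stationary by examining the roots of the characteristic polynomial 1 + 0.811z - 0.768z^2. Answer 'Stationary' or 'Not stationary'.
\text{Not stationary}

The AR(p) characteristic polynomial is P(z) = 1 + 0.811z - 0.768z^2.
Stationarity requires all roots to lie outside the unit circle, i.e. |z| > 1 for every root.
Set 1 + (0.811) z + (-0.768) z^2 = 0, i.e. a z^2 + b z + c = 0 with a = -0.768, b = 0.811, c = 1.
Discriminant D = b^2 - 4ac = (0.811)^2 - 4*(-0.768)*1 = 0.657721 - (-3.072) = 3.729721.
D >= 0, so the roots are real: z = (-b +/- sqrt(D)) / (2a) = (-0.811 +/- 1.931249) / (-1.536).
  z_1 = (-0.811 + 1.931249) / (-1.536) = -0.7293,   |z_1| = 0.7293.
  z_2 = (-0.811 - 1.931249) / (-1.536) = 1.7853,   |z_2| = 1.7853.
Moduli of all roots: 0.7293, 1.7853.
All moduli strictly greater than 1? No.
Verdict: Not stationary.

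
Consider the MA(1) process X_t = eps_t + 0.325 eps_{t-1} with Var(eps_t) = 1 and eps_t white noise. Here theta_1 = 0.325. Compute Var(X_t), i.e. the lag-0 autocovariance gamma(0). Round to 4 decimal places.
\gamma(0) = 1.1056

For an MA(q) process X_t = eps_t + sum_i theta_i eps_{t-i} with
Var(eps_t) = sigma^2, the variance is
  gamma(0) = sigma^2 * (1 + sum_i theta_i^2).
  sum_i theta_i^2 = (0.325)^2 = 0.105625.
  gamma(0) = 1 * (1 + 0.105625) = 1 * 1.105625 = 1.105625, which rounds to 1.1056.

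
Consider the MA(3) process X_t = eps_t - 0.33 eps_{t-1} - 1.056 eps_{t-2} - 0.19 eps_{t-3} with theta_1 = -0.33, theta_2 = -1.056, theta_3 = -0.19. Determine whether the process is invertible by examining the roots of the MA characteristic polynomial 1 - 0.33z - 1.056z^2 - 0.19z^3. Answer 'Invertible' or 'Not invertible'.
\text{Not invertible}

The MA(q) characteristic polynomial is P(z) = 1 - 0.33z - 1.056z^2 - 0.19z^3.
Invertibility requires all roots to lie outside the unit circle, i.e. |z| > 1 for every root.
Degree 3: look for a simple real root z0 first, then factor out (1 - z/z0) and solve the remaining quadratic.
Testing z0 = -5: P(-5) = 1 + (-0.33)(-5) + (-1.056)(-5)^2 + (-0.19)(-5)^3
  = 1 + (1.65) + (-26.4) + (23.75) = 0.  So z_0 = -5 is a root, |z_0| = 5.
Divide out the factor (1 + 0.2 z) = (1 - z/z0) (since 1/z0 = -0.2):
  P(z) = (1 + 0.2 z)(1 + (-0.53) z + (-0.95) z^2)
  [check: z-coef -0.53 - (-0.2) = -0.33; z^2-coef -0.95 - (-0.2)(-0.53) = -1.056; z^3-coef -(-0.2)(-0.95) = -0.19.]
Remaining roots from the quadratic factor 1 + (-0.53) z + (-0.95) z^2:
  Set 1 + (-0.53) z + (-0.95) z^2 = 0, i.e. a z^2 + b z + c = 0 with a = -0.95, b = -0.53, c = 1.
  Discriminant D = b^2 - 4ac = (-0.53)^2 - 4*(-0.95)*1 = 0.2809 - (-3.8) = 4.0809.
  D >= 0, so the roots are real: z = (-b +/- sqrt(D)) / (2a) = (0.53 +/- 2.020124) / (-1.9).
    z_1 = (0.53 + 2.020124) / (-1.9) = -1.3422,   |z_1| = 1.3422.
    z_2 = (0.53 - 2.020124) / (-1.9) = 0.7843,   |z_2| = 0.7843.
Moduli of all roots: 5.0000, 1.3422, 0.7843.
All moduli strictly greater than 1? No.
Verdict: Not invertible.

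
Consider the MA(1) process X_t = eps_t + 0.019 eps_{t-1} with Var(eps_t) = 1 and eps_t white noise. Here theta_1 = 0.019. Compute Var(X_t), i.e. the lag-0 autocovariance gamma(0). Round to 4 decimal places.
\gamma(0) = 1.0004

For an MA(q) process X_t = eps_t + sum_i theta_i eps_{t-i} with
Var(eps_t) = sigma^2, the variance is
  gamma(0) = sigma^2 * (1 + sum_i theta_i^2).
  sum_i theta_i^2 = (0.019)^2 = 0.000361.
  gamma(0) = 1 * (1 + 0.000361) = 1 * 1.000361 = 1.000361, which rounds to 1.0004.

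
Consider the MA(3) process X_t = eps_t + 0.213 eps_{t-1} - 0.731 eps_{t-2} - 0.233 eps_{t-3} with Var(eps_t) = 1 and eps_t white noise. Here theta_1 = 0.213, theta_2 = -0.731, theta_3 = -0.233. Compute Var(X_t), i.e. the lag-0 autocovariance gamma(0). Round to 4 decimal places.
\gamma(0) = 1.6340

For an MA(q) process X_t = eps_t + sum_i theta_i eps_{t-i} with
Var(eps_t) = sigma^2, the variance is
  gamma(0) = sigma^2 * (1 + sum_i theta_i^2).
  sum_i theta_i^2 = (0.213)^2 + (-0.731)^2 + (-0.233)^2 = 0.045369 + 0.534361 + 0.054289 = 0.634019.
  gamma(0) = 1 * (1 + 0.634019) = 1 * 1.634019 = 1.634019, which rounds to 1.6340.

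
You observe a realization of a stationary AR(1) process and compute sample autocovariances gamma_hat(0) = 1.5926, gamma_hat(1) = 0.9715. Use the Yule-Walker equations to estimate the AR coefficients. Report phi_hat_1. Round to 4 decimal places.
\hat\phi_{1} = 0.6100

The Yule-Walker equations for an AR(p) process read, in matrix form,
  Gamma_p phi = r_p,   with   (Gamma_p)_{ij} = gamma(|i - j|),
                       (r_p)_i = gamma(i),   i,j = 1..p.
Substitute the sample gammas (Toeplitz matrix and right-hand side of size 1):
  Gamma_p = [[1.5926]]
  r_p     = [0.9715]
With p = 1 this is the single equation gamma(0) phi_1 = gamma(1):
  phi_hat_1 = gamma(1) / gamma(0) = 0.9715 / 1.5926 = 0.6100.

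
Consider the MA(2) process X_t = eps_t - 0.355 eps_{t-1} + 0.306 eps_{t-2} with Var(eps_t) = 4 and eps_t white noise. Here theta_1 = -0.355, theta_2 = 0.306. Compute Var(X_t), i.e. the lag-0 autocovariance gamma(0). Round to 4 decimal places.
\gamma(0) = 4.8786

For an MA(q) process X_t = eps_t + sum_i theta_i eps_{t-i} with
Var(eps_t) = sigma^2, the variance is
  gamma(0) = sigma^2 * (1 + sum_i theta_i^2).
  sum_i theta_i^2 = (-0.355)^2 + (0.306)^2 = 0.126025 + 0.093636 = 0.219661.
  gamma(0) = 4 * (1 + 0.219661) = 4 * 1.219661 = 4.878644, which rounds to 4.8786.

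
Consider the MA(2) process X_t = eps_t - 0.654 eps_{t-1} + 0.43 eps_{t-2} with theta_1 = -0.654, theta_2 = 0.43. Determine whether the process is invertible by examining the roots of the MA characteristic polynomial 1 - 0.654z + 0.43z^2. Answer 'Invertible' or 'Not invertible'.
\text{Invertible}

The MA(q) characteristic polynomial is P(z) = 1 - 0.654z + 0.43z^2.
Invertibility requires all roots to lie outside the unit circle, i.e. |z| > 1 for every root.
Set 1 + (-0.654) z + (0.43) z^2 = 0, i.e. a z^2 + b z + c = 0 with a = 0.43, b = -0.654, c = 1.
Discriminant D = b^2 - 4ac = (-0.654)^2 - 4*(0.43)*1 = 0.427716 - (1.72) = -1.292284.
D < 0, so the roots are the complex-conjugate pair z = (-b +/- i sqrt(-D)) / (2a) = 0.7605 +/- 1.3218i.
For a conjugate pair |z|^2 = z * conj(z) = (product of roots) = c/a = 1/(0.43) = 2.325581, so |z| = sqrt(2.325581) = 1.525 for both roots.
Moduli of all roots: 1.5250, 1.5250.
All moduli strictly greater than 1? Yes.
Verdict: Invertible.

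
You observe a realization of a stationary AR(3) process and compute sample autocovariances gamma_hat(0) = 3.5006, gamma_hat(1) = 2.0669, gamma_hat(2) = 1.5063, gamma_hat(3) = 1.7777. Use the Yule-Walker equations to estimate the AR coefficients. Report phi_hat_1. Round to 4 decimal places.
\hat\phi_{1} = 0.4750

The Yule-Walker equations for an AR(p) process read, in matrix form,
  Gamma_p phi = r_p,   with   (Gamma_p)_{ij} = gamma(|i - j|),
                       (r_p)_i = gamma(i),   i,j = 1..p.
Substitute the sample gammas (Toeplitz matrix and right-hand side of size 3):
  Gamma_p = [[3.5006, 2.0669, 1.5063], [2.0669, 3.5006, 2.0669], [1.5063, 2.0669, 3.5006]]
  r_p     = [2.0669, 1.5063, 1.7777]
Written out (R1..R3):
  (R1) 3.5006 phi_1 + 2.0669 phi_2 + 1.5063 phi_3 = 2.0669
  (R2) 2.0669 phi_1 + 3.5006 phi_2 + 2.0669 phi_3 = 1.5063
  (R3) 1.5063 phi_1 + 2.0669 phi_2 + 3.5006 phi_3 = 1.7777
Gaussian elimination:
  R2 <- R2 - (2.0669/3.5006) R1 = R2 - (0.590442) R1:  2.280216 phi_2 + 1.177518 phi_3 = 0.285916
  R3 <- R3 - (1.5063/3.5006) R1 = R3 - (0.430298) R1:  1.177518 phi_2 + 2.852443 phi_3 = 0.888318
  R3 <- R3 - (1.177518/2.280216) R2 = R3 - (0.516406) R2:  2.244365 phi_3 = 0.740669
Back-substitution:
  phi_hat_3 = 0.740669 / 2.244365 = 0.330013
  phi_hat_2 = (0.285916 - (1.177518)(0.330013)) / 2.280216 = -0.045031
  phi_hat_1 = (2.0669 - (2.0669)(-0.045031) - (1.5063)(0.330013)) / 3.5006 = 0.475026
So phi_hat = [0.4750, -0.0450, 0.3300].
Therefore phi_hat_1 = 0.4750.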